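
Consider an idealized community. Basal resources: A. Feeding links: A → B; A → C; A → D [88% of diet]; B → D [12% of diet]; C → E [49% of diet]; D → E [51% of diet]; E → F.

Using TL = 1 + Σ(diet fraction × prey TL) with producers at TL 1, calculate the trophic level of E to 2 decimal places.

B: 1 + 1 = 2
C: 1 + 1 = 2
D: 1 + (0.88×1 + 0.12×2) = 2.12
E: 1 + (0.49×2 + 0.51×2.12) = 3.0612
F: 1 + 3.0612 = 4.0612

3.06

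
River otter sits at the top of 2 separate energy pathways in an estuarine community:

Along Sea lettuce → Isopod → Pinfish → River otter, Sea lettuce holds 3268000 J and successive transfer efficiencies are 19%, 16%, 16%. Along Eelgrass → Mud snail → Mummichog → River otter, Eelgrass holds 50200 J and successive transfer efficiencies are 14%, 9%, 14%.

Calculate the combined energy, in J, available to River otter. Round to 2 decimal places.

15984.10 J

Via Sea lettuce: 3268000 × 0.19 × 0.16 × 0.16 = 15895.552 J
Via Eelgrass: 50200 × 0.14 × 0.09 × 0.14 = 88.5528 J
Total at River otter: 15895.552 + 88.5528 = 15984.1048 J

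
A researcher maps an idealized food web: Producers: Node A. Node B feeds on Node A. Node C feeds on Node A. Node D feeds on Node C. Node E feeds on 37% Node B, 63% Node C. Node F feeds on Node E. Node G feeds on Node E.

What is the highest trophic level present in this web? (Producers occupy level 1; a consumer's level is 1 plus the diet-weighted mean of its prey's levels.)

4

Node B: 1 + 1 = 2
Node C: 1 + 1 = 2
Node D: 1 + 2 = 3
Node E: 1 + (0.37×2 + 0.63×2) = 3
Node F: 1 + 3 = 4
Node G: 1 + 3 = 4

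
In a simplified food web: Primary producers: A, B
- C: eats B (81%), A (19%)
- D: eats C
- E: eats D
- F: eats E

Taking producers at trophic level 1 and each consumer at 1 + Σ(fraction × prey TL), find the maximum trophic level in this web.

5

C: 1 + (0.81×1 + 0.19×1) = 2
D: 1 + 2 = 3
E: 1 + 3 = 4
F: 1 + 4 = 5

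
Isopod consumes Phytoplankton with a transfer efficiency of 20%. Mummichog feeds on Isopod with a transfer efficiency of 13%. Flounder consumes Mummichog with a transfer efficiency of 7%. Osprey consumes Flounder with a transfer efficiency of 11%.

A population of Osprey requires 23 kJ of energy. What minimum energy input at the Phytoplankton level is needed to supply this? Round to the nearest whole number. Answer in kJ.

Cumulative transfer efficiency: 0.2 × 0.13 × 0.07 × 0.11 = 0.0002002
Phytoplankton energy = 23 / 0.0002002 = 114885 kJ

114885 kJ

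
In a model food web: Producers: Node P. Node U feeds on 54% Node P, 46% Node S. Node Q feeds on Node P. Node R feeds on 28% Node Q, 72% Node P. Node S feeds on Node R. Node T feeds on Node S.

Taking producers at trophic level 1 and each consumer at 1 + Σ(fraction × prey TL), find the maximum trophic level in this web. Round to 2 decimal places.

Node Q: 1 + 1 = 2
Node R: 1 + (0.28×2 + 0.72×1) = 2.28
Node S: 1 + 2.28 = 3.28
Node T: 1 + 3.28 = 4.28
Node U: 1 + (0.54×1 + 0.46×3.28) = 3.0488

4.28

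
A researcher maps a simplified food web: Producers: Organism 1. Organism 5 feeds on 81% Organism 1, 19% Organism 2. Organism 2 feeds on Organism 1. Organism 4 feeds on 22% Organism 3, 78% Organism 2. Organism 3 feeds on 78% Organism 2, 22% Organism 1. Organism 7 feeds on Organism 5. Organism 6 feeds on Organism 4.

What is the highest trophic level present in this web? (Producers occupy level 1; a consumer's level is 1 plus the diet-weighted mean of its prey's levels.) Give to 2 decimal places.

4.17

Organism 2: 1 + 1 = 2
Organism 3: 1 + (0.78×2 + 0.22×1) = 2.78
Organism 4: 1 + (0.22×2.78 + 0.78×2) = 3.1716
Organism 5: 1 + (0.81×1 + 0.19×2) = 2.19
Organism 6: 1 + 3.1716 = 4.1716
Organism 7: 1 + 2.19 = 3.19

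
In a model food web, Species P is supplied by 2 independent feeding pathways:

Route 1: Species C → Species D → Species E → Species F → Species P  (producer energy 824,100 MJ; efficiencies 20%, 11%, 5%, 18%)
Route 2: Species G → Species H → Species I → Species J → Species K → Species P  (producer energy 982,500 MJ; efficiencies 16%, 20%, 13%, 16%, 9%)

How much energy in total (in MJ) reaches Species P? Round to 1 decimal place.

Route 1: 824100 × 0.2 × 0.11 × 0.05 × 0.18 = 163.1718 MJ
Route 2: 982500 × 0.16 × 0.2 × 0.13 × 0.16 × 0.09 = 58.85568 MJ
Total at Species P: 163.1718 + 58.85568 = 222.02748 MJ

222.0 MJ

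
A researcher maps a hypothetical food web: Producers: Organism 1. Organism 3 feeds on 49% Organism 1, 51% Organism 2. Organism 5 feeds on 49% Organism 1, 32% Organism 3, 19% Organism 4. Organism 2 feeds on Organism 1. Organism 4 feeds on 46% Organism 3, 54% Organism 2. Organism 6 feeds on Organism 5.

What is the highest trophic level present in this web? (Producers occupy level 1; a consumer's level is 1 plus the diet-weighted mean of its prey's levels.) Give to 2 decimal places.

3.91

Organism 2: 1 + 1 = 2
Organism 3: 1 + (0.49×1 + 0.51×2) = 2.51
Organism 4: 1 + (0.46×2.51 + 0.54×2) = 3.2346
Organism 5: 1 + (0.49×1 + 0.32×2.51 + 0.19×3.2346) = 2.907774
Organism 6: 1 + 2.907774 = 3.907774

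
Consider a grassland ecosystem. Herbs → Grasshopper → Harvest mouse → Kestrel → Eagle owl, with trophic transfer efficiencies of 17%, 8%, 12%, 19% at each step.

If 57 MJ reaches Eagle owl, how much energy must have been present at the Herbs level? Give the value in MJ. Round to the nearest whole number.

Cumulative transfer efficiency: 0.17 × 0.08 × 0.12 × 0.19 = 0.00031008
Herbs energy = 57 / 0.00031008 = 183824 MJ

183824 MJ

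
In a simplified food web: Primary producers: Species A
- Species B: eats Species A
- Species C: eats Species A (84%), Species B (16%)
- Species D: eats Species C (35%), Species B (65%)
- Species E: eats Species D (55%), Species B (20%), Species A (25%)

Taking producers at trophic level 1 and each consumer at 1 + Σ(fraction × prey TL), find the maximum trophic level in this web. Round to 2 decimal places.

Species B: 1 + 1 = 2
Species C: 1 + (0.84×1 + 0.16×2) = 2.16
Species D: 1 + (0.35×2.16 + 0.65×2) = 3.056
Species E: 1 + (0.55×3.056 + 0.2×2 + 0.25×1) = 3.3308

3.33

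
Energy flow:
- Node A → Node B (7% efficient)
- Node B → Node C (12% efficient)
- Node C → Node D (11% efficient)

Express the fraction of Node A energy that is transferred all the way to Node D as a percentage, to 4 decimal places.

Product of link efficiencies: 0.07 × 0.12 × 0.11 = 0.000924
As a percentage: 0.000924 × 100 = 0.0924%

0.0924%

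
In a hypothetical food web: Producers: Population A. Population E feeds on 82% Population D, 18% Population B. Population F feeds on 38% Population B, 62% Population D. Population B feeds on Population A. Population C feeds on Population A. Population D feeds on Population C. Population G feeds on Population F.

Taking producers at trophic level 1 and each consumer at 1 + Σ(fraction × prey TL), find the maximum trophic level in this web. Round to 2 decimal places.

Population B: 1 + 1 = 2
Population C: 1 + 1 = 2
Population D: 1 + 2 = 3
Population E: 1 + (0.82×3 + 0.18×2) = 3.82
Population F: 1 + (0.38×2 + 0.62×3) = 3.62
Population G: 1 + 3.62 = 4.62

4.62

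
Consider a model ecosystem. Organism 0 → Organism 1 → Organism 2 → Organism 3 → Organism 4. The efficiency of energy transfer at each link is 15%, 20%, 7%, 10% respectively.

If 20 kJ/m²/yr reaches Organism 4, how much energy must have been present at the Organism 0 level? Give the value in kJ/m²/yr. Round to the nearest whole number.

Cumulative transfer efficiency: 0.15 × 0.2 × 0.07 × 0.1 = 0.00021
Organism 0 energy = 20 / 0.00021 = 95238 kJ/m²/yr

95238 kJ/m²/yr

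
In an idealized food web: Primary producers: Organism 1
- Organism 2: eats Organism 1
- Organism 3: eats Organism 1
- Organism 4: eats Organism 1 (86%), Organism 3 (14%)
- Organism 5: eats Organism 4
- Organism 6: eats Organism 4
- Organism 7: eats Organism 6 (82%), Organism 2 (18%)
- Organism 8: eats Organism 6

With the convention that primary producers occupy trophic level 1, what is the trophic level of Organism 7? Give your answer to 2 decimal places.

Organism 2: 1 + 1 = 2
Organism 3: 1 + 1 = 2
Organism 4: 1 + (0.86×1 + 0.14×2) = 2.14
Organism 5: 1 + 2.14 = 3.14
Organism 6: 1 + 2.14 = 3.14
Organism 7: 1 + (0.82×3.14 + 0.18×2) = 3.9348
Organism 8: 1 + 3.14 = 4.14

3.93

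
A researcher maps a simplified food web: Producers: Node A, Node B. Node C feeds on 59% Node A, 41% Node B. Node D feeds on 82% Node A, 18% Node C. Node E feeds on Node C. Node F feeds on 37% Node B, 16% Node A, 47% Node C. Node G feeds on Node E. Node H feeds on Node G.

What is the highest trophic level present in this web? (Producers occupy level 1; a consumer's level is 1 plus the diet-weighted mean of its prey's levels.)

Node C: 1 + (0.59×1 + 0.41×1) = 2
Node D: 1 + (0.82×1 + 0.18×2) = 2.18
Node E: 1 + 2 = 3
Node F: 1 + (0.37×1 + 0.16×1 + 0.47×2) = 2.47
Node G: 1 + 3 = 4
Node H: 1 + 4 = 5

5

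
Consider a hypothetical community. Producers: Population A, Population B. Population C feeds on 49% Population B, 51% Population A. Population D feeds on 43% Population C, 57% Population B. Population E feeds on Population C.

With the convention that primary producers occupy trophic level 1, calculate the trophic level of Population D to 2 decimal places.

2.43

Population C: 1 + (0.49×1 + 0.51×1) = 2
Population D: 1 + (0.43×2 + 0.57×1) = 2.43
Population E: 1 + 2 = 3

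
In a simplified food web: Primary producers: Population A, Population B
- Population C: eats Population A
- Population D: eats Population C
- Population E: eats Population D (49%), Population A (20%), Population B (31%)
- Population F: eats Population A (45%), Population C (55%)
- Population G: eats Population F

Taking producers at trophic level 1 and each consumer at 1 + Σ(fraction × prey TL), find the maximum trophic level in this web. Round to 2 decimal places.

3.55

Population C: 1 + 1 = 2
Population D: 1 + 2 = 3
Population E: 1 + (0.49×3 + 0.2×1 + 0.31×1) = 2.98
Population F: 1 + (0.45×1 + 0.55×2) = 2.55
Population G: 1 + 2.55 = 3.55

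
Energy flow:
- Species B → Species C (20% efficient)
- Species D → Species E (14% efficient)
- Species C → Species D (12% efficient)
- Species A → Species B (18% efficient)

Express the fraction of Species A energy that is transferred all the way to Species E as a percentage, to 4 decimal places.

0.0605%

Product of link efficiencies: 0.18 × 0.2 × 0.12 × 0.14 = 0.0006048
As a percentage: 0.0006048 × 100 = 0.0605%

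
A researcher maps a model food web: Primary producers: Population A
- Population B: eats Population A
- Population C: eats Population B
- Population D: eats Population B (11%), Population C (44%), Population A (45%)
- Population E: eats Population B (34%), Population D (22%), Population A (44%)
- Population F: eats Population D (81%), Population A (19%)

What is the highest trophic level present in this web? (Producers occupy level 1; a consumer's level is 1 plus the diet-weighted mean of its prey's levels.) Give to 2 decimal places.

3.61

Population B: 1 + 1 = 2
Population C: 1 + 2 = 3
Population D: 1 + (0.11×2 + 0.44×3 + 0.45×1) = 2.99
Population E: 1 + (0.34×2 + 0.22×2.99 + 0.44×1) = 2.7778
Population F: 1 + (0.81×2.99 + 0.19×1) = 3.6119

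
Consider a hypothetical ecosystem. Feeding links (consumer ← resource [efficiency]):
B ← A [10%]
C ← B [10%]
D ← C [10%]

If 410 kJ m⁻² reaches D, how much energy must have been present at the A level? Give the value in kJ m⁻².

Cumulative transfer efficiency: 0.1 × 0.1 × 0.1 = 0.001
A energy = 410 / 0.001 = 410000 kJ m⁻²

410000 kJ m⁻²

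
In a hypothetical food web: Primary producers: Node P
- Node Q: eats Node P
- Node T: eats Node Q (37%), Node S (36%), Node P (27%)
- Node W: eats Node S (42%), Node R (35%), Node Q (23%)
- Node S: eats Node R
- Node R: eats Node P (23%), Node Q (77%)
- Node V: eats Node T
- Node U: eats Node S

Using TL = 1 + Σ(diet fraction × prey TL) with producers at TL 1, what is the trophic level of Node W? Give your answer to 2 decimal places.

Node Q: 1 + 1 = 2
Node R: 1 + (0.23×1 + 0.77×2) = 2.77
Node S: 1 + 2.77 = 3.77
Node T: 1 + (0.37×2 + 0.36×3.77 + 0.27×1) = 3.3672
Node U: 1 + 3.77 = 4.77
Node V: 1 + 3.3672 = 4.3672
Node W: 1 + (0.42×3.77 + 0.35×2.77 + 0.23×2) = 4.0129

4.01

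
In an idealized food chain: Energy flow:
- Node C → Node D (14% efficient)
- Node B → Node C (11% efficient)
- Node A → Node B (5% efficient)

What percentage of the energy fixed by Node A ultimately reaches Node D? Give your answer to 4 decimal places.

Product of link efficiencies: 0.05 × 0.11 × 0.14 = 0.00077
As a percentage: 0.00077 × 100 = 0.0770%

0.0770%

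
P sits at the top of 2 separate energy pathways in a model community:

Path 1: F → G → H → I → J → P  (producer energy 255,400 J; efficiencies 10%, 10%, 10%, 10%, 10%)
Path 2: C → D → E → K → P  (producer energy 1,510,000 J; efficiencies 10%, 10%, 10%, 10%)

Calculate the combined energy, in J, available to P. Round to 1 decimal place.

153.6 J

Path 1: 255400 × 0.1 × 0.1 × 0.1 × 0.1 × 0.1 = 2.554 J
Path 2: 1510000 × 0.1 × 0.1 × 0.1 × 0.1 = 151 J
Total at P: 2.554 + 151 = 153.554 J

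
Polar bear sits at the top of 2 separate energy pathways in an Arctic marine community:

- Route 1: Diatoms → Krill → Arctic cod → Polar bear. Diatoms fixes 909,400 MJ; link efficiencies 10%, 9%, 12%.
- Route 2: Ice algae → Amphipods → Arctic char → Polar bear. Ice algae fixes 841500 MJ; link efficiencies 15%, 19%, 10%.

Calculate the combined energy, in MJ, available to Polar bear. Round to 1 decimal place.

3380.4 MJ

Route 1: 909400 × 0.1 × 0.09 × 0.12 = 982.152 MJ
Route 2: 841500 × 0.15 × 0.19 × 0.1 = 2398.275 MJ
Total at Polar bear: 982.152 + 2398.275 = 3380.427 MJ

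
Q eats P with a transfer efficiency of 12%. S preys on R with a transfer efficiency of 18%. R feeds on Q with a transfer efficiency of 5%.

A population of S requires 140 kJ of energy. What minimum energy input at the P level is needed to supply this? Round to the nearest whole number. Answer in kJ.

129630 kJ

Cumulative transfer efficiency: 0.12 × 0.05 × 0.18 = 0.00108
P energy = 140 / 0.00108 = 129630 kJ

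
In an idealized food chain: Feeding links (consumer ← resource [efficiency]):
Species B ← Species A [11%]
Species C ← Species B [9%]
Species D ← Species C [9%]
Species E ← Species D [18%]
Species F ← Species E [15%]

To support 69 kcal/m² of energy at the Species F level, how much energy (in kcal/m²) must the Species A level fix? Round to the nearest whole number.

Cumulative transfer efficiency: 0.11 × 0.09 × 0.09 × 0.18 × 0.15 = 0.000024057
Species A energy = 69 / 0.000024057 = 2868188 kcal/m²

2868188 kcal/m²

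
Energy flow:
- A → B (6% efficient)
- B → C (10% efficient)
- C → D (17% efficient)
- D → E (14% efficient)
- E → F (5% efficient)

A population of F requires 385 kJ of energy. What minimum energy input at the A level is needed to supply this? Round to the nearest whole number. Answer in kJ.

53921569 kJ

Cumulative transfer efficiency: 0.06 × 0.1 × 0.17 × 0.14 × 0.05 = 0.00000714
A energy = 385 / 0.00000714 = 53921569 kJ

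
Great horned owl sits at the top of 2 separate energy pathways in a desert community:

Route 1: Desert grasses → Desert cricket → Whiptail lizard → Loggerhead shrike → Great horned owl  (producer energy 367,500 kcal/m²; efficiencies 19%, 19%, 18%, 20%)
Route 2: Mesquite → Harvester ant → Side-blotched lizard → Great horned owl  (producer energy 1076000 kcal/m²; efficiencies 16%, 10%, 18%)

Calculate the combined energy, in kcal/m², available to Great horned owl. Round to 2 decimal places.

Route 1: 367500 × 0.19 × 0.19 × 0.18 × 0.2 = 477.603 kcal/m²
Route 2: 1076000 × 0.16 × 0.1 × 0.18 = 3098.88 kcal/m²
Total at Great horned owl: 477.603 + 3098.88 = 3576.483 kcal/m²

3576.48 kcal/m²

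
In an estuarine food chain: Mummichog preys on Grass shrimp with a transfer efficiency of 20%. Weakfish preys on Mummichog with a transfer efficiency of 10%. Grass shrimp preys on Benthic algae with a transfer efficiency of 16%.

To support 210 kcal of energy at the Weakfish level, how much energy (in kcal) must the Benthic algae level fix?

65625 kcal

Cumulative transfer efficiency: 0.16 × 0.2 × 0.1 = 0.0032
Benthic algae energy = 210 / 0.0032 = 65625 kcal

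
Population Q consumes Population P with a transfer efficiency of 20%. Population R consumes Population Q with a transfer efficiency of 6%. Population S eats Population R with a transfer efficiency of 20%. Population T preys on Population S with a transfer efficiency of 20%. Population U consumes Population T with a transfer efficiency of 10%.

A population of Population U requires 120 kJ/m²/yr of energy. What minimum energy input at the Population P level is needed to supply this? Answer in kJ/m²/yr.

2500000 kJ/m²/yr

Cumulative transfer efficiency: 0.2 × 0.06 × 0.2 × 0.2 × 0.1 = 0.000048
Population P energy = 120 / 0.000048 = 2500000 kJ/m²/yr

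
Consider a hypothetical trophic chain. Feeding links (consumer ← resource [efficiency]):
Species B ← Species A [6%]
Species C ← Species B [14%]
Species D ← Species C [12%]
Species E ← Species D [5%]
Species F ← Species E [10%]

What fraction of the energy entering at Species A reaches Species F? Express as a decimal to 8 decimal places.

Product of link efficiencies: 0.06 × 0.14 × 0.12 × 0.05 × 0.1 = 0.00000504

0.00000504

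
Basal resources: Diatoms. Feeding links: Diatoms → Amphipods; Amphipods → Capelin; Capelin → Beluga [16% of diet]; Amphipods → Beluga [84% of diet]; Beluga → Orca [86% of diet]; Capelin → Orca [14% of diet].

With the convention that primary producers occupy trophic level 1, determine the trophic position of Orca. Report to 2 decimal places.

4.14

Amphipods: 1 + 1 = 2
Capelin: 1 + 2 = 3
Beluga: 1 + (0.16×3 + 0.84×2) = 3.16
Orca: 1 + (0.86×3.16 + 0.14×3) = 4.1376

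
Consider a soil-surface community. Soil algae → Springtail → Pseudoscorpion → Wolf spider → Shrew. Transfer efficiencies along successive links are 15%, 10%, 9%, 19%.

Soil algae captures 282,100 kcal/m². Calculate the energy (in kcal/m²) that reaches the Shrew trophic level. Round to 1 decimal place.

Springtail: 282100 × 0.15 = 42315 kcal/m²
Pseudoscorpion: 42315 × 0.1 = 4231.5 kcal/m²
Wolf spider: 4231.5 × 0.09 = 380.835 kcal/m²
Shrew: 380.835 × 0.19 = 72.35865 kcal/m²

72.4 kcal/m²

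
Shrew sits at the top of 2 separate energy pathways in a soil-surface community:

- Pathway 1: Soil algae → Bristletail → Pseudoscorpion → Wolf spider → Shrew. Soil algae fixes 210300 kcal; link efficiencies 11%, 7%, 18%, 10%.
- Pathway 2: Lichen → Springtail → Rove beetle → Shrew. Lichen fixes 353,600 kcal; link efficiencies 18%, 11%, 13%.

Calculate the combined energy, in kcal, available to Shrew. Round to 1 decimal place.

Pathway 1: 210300 × 0.11 × 0.07 × 0.18 × 0.1 = 29.14758 kcal
Pathway 2: 353600 × 0.18 × 0.11 × 0.13 = 910.1664 kcal
Total at Shrew: 29.14758 + 910.1664 = 939.31398 kcal

939.3 kcal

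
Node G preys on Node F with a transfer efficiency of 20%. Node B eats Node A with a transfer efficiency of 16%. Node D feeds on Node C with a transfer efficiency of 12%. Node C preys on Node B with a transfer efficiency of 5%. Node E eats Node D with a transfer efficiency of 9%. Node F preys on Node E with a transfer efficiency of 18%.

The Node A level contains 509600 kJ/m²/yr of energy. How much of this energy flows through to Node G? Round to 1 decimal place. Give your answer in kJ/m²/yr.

Node B: 509600 × 0.16 = 81536 kJ/m²/yr
Node C: 81536 × 0.05 = 4076.8 kJ/m²/yr
Node D: 4076.8 × 0.12 = 489.216 kJ/m²/yr
Node E: 489.216 × 0.09 = 44.02944 kJ/m²/yr
Node F: 44.02944 × 0.18 = 7.9252992 kJ/m²/yr
Node G: 7.9252992 × 0.2 = 1.58505984 kJ/m²/yr

1.6 kJ/m²/yr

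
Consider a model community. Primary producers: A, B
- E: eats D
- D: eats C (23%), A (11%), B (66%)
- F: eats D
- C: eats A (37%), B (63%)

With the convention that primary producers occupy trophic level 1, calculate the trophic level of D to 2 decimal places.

2.23

C: 1 + (0.37×1 + 0.63×1) = 2
D: 1 + (0.23×2 + 0.11×1 + 0.66×1) = 2.23
E: 1 + 2.23 = 3.23
F: 1 + 2.23 = 3.23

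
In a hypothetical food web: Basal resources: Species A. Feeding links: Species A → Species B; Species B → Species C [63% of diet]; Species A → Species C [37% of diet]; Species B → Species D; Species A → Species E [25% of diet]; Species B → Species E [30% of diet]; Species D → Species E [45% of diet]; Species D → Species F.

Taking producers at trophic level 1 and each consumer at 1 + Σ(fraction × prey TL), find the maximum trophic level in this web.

4

Species B: 1 + 1 = 2
Species C: 1 + (0.63×2 + 0.37×1) = 2.63
Species D: 1 + 2 = 3
Species E: 1 + (0.25×1 + 0.3×2 + 0.45×3) = 3.2
Species F: 1 + 3 = 4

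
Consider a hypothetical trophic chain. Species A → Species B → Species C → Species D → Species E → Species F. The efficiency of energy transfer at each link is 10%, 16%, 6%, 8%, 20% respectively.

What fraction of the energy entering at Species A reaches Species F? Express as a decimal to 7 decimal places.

0.0000154

Product of link efficiencies: 0.1 × 0.16 × 0.06 × 0.08 × 0.2 = 0.00001536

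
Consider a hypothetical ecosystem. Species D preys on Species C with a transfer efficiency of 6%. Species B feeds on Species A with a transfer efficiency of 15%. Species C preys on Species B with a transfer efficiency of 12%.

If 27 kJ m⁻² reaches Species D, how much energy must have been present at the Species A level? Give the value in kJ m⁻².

Cumulative transfer efficiency: 0.15 × 0.12 × 0.06 = 0.00108
Species A energy = 27 / 0.00108 = 25000 kJ m⁻²

25000 kJ m⁻²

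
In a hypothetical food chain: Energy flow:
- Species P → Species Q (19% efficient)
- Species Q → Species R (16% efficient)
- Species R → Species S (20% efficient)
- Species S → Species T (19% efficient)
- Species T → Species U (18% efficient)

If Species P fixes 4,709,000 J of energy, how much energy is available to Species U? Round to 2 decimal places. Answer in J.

979.17 J

Species Q: 4709000 × 0.19 = 894710 J
Species R: 894710 × 0.16 = 143153.6 J
Species S: 143153.6 × 0.2 = 28630.72 J
Species T: 28630.72 × 0.19 = 5439.8368 J
Species U: 5439.8368 × 0.18 = 979.170624 J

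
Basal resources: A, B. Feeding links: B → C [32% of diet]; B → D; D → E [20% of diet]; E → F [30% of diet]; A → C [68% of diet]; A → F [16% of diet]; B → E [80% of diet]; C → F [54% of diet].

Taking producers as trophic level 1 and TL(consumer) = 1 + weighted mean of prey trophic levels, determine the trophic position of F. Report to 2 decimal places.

2.90

C: 1 + (0.32×1 + 0.68×1) = 2
D: 1 + 1 = 2
E: 1 + (0.2×2 + 0.8×1) = 2.2
F: 1 + (0.54×2 + 0.3×2.2 + 0.16×1) = 2.9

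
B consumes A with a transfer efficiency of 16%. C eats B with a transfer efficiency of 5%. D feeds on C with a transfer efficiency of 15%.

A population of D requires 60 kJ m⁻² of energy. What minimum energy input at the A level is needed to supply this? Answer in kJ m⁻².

Cumulative transfer efficiency: 0.16 × 0.05 × 0.15 = 0.0012
A energy = 60 / 0.0012 = 50000 kJ m⁻²

50000 kJ m⁻²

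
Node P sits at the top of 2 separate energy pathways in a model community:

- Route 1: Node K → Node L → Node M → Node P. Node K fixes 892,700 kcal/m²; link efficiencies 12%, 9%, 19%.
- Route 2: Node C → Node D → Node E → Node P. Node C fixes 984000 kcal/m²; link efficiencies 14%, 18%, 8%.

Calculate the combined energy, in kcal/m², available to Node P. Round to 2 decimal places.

Route 1: 892700 × 0.12 × 0.09 × 0.19 = 1831.8204 kcal/m²
Route 2: 984000 × 0.14 × 0.18 × 0.08 = 1983.744 kcal/m²
Total at Node P: 1831.8204 + 1983.744 = 3815.5644 kcal/m²

3815.56 kcal/m²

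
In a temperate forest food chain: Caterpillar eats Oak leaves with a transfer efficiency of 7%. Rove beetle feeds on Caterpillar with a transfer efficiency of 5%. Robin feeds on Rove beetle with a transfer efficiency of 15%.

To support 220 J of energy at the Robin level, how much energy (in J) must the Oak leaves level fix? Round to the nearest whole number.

419048 J

Cumulative transfer efficiency: 0.07 × 0.05 × 0.15 = 0.000525
Oak leaves energy = 220 / 0.000525 = 419048 J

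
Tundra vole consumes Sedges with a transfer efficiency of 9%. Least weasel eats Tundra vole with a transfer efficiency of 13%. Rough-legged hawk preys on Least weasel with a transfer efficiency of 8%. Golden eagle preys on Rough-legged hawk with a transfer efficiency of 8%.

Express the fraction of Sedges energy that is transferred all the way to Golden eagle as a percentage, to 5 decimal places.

Product of link efficiencies: 0.09 × 0.13 × 0.08 × 0.08 = 0.00007488
As a percentage: 0.00007488 × 100 = 0.00749%

0.00749%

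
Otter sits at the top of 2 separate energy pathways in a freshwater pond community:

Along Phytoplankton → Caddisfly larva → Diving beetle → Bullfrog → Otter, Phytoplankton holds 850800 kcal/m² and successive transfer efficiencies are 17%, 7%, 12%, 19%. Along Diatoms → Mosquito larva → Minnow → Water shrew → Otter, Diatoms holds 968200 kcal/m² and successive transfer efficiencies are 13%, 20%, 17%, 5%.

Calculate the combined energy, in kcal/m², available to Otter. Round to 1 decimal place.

Via Phytoplankton: 850800 × 0.17 × 0.07 × 0.12 × 0.19 = 230.839056 kcal/m²
Via Diatoms: 968200 × 0.13 × 0.2 × 0.17 × 0.05 = 213.9722 kcal/m²
Total at Otter: 230.839056 + 213.9722 = 444.811256 kcal/m²

444.8 kcal/m²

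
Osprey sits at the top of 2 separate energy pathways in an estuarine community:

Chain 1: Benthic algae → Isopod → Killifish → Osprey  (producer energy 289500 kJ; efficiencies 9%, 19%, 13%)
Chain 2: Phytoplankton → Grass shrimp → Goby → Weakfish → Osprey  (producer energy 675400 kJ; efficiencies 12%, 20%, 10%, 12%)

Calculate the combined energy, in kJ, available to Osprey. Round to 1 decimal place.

Chain 1: 289500 × 0.09 × 0.19 × 0.13 = 643.5585 kJ
Chain 2: 675400 × 0.12 × 0.2 × 0.1 × 0.12 = 194.5152 kJ
Total at Osprey: 643.5585 + 194.5152 = 838.0737 kJ

838.1 kJ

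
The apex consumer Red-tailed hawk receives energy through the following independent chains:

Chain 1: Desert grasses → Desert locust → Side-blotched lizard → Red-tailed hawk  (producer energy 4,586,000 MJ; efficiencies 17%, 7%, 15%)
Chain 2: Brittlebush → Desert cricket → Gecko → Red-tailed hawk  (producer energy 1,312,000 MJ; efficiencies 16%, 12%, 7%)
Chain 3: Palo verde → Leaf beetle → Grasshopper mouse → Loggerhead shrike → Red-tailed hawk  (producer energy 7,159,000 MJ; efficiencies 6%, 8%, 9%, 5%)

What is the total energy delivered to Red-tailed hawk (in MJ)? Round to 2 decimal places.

Chain 1: 4586000 × 0.17 × 0.07 × 0.15 = 8186.01 MJ
Chain 2: 1312000 × 0.16 × 0.12 × 0.07 = 1763.328 MJ
Chain 3: 7159000 × 0.06 × 0.08 × 0.09 × 0.05 = 154.6344 MJ
Total at Red-tailed hawk: 8186.01 + 1763.328 + 154.6344 = 10103.9724 MJ

10103.97 MJ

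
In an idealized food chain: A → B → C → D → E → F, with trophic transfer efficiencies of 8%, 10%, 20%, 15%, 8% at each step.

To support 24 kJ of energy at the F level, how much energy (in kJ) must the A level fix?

Cumulative transfer efficiency: 0.08 × 0.1 × 0.2 × 0.15 × 0.08 = 0.0000192
A energy = 24 / 0.0000192 = 1250000 kJ

1250000 kJ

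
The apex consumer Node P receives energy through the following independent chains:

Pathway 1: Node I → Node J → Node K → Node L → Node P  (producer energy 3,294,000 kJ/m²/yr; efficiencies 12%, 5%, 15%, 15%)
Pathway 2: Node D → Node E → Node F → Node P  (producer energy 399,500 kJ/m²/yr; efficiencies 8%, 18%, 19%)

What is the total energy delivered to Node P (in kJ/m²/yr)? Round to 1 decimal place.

1537.7 kJ/m²/yr

Pathway 1: 3294000 × 0.12 × 0.05 × 0.15 × 0.15 = 444.69 kJ/m²/yr
Pathway 2: 399500 × 0.08 × 0.18 × 0.19 = 1093.032 kJ/m²/yr
Total at Node P: 444.69 + 1093.032 = 1537.722 kJ/m²/yr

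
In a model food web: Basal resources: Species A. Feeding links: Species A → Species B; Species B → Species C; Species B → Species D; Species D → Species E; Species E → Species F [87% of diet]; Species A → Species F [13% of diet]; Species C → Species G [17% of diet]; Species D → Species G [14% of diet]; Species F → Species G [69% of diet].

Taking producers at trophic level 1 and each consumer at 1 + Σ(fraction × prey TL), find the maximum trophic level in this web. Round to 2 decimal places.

Species B: 1 + 1 = 2
Species C: 1 + 2 = 3
Species D: 1 + 2 = 3
Species E: 1 + 3 = 4
Species F: 1 + (0.87×4 + 0.13×1) = 4.61
Species G: 1 + (0.17×3 + 0.14×3 + 0.69×4.61) = 5.1109

5.11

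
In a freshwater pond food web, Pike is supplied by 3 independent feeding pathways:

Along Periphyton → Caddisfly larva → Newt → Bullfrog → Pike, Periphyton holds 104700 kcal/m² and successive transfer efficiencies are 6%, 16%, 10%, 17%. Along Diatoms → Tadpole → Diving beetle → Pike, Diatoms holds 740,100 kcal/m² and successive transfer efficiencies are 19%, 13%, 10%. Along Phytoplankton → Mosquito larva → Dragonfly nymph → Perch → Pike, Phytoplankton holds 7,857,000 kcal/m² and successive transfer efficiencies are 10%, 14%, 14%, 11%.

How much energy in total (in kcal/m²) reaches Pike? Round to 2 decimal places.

3539.10 kcal/m²

Via Periphyton: 104700 × 0.06 × 0.16 × 0.1 × 0.17 = 17.08704 kcal/m²
Via Diatoms: 740100 × 0.19 × 0.13 × 0.1 = 1828.047 kcal/m²
Via Phytoplankton: 7857000 × 0.1 × 0.14 × 0.14 × 0.11 = 1693.9692 kcal/m²
Total at Pike: 17.08704 + 1828.047 + 1693.9692 = 3539.10324 kcal/m²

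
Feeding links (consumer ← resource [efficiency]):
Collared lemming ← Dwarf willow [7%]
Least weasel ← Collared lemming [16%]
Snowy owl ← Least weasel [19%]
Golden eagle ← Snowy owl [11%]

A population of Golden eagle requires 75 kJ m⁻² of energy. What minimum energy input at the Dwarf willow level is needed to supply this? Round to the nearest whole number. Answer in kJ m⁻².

Cumulative transfer efficiency: 0.07 × 0.16 × 0.19 × 0.11 = 0.00023408
Dwarf willow energy = 75 / 0.00023408 = 320403 kJ m⁻²

320403 kJ m⁻²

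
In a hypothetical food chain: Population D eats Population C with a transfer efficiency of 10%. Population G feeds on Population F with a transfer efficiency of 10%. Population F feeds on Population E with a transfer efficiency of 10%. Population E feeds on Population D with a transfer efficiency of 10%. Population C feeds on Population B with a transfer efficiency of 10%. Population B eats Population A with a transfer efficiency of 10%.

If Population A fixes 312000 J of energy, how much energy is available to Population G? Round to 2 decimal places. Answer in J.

Population B: 312000 × 0.1 = 31200 J
Population C: 31200 × 0.1 = 3120 J
Population D: 3120 × 0.1 = 312 J
Population E: 312 × 0.1 = 31.2 J
Population F: 31.2 × 0.1 = 3.12 J
Population G: 3.12 × 0.1 = 0.312 J

0.31 J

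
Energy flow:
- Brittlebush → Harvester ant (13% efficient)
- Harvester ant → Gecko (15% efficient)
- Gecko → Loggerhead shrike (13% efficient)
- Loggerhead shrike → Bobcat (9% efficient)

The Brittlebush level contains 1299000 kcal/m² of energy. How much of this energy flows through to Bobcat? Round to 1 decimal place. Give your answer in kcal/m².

296.4 kcal/m²

Harvester ant: 1299000 × 0.13 = 168870 kcal/m²
Gecko: 168870 × 0.15 = 25330.5 kcal/m²
Loggerhead shrike: 25330.5 × 0.13 = 3292.965 kcal/m²
Bobcat: 3292.965 × 0.09 = 296.36685 kcal/m²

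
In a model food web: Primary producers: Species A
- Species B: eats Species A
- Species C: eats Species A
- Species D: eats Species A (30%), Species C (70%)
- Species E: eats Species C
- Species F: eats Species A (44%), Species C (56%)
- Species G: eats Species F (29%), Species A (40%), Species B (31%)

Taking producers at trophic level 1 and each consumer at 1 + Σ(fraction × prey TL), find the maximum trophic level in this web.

3

Species B: 1 + 1 = 2
Species C: 1 + 1 = 2
Species D: 1 + (0.3×1 + 0.7×2) = 2.7
Species E: 1 + 2 = 3
Species F: 1 + (0.44×1 + 0.56×2) = 2.56
Species G: 1 + (0.29×2.56 + 0.4×1 + 0.31×2) = 2.7624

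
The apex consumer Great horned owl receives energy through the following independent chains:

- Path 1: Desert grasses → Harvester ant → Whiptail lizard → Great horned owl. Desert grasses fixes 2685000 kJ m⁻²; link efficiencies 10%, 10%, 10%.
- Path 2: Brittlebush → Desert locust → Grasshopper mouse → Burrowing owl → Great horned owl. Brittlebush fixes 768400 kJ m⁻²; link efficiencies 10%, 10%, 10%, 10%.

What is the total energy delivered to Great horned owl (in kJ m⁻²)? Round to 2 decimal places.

2761.84 kJ m⁻²

Path 1: 2685000 × 0.1 × 0.1 × 0.1 = 2685 kJ m⁻²
Path 2: 768400 × 0.1 × 0.1 × 0.1 × 0.1 = 76.84 kJ m⁻²
Total at Great horned owl: 2685 + 76.84 = 2761.84 kJ m⁻²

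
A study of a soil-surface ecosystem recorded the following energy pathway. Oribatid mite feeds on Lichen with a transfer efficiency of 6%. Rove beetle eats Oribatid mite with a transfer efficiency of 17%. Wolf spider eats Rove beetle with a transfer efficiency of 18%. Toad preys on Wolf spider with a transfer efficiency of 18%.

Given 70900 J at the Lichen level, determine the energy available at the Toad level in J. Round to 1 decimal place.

23.4 J

Oribatid mite: 70900 × 0.06 = 4254 J
Rove beetle: 4254 × 0.17 = 723.18 J
Wolf spider: 723.18 × 0.18 = 130.1724 J
Toad: 130.1724 × 0.18 = 23.431032 J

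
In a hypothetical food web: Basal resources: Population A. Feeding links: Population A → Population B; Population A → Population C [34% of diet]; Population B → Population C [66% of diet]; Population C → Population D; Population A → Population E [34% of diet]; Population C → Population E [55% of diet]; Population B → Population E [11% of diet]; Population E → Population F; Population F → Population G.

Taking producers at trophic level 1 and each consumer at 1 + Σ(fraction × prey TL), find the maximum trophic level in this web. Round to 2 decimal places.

5.02

Population B: 1 + 1 = 2
Population C: 1 + (0.34×1 + 0.66×2) = 2.66
Population D: 1 + 2.66 = 3.66
Population E: 1 + (0.34×1 + 0.55×2.66 + 0.11×2) = 3.023
Population F: 1 + 3.023 = 4.023
Population G: 1 + 4.023 = 5.023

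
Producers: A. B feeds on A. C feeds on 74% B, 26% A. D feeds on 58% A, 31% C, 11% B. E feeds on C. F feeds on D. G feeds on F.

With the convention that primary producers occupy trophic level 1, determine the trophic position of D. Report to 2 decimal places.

2.65

B: 1 + 1 = 2
C: 1 + (0.74×2 + 0.26×1) = 2.74
D: 1 + (0.58×1 + 0.31×2.74 + 0.11×2) = 2.6494
E: 1 + 2.74 = 3.74
F: 1 + 2.6494 = 3.6494
G: 1 + 3.6494 = 4.6494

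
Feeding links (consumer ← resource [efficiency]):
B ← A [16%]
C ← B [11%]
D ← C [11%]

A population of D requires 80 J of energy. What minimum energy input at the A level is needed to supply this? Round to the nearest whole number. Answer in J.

41322 J

Cumulative transfer efficiency: 0.16 × 0.11 × 0.11 = 0.001936
A energy = 80 / 0.001936 = 41322 J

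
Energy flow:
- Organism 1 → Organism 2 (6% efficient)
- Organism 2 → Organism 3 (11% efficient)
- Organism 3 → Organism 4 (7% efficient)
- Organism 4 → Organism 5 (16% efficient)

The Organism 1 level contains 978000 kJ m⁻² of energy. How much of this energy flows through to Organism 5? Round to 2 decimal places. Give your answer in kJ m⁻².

Organism 2: 978000 × 0.06 = 58680 kJ m⁻²
Organism 3: 58680 × 0.11 = 6454.8 kJ m⁻²
Organism 4: 6454.8 × 0.07 = 451.836 kJ m⁻²
Organism 5: 451.836 × 0.16 = 72.29376 kJ m⁻²

72.29 kJ m⁻²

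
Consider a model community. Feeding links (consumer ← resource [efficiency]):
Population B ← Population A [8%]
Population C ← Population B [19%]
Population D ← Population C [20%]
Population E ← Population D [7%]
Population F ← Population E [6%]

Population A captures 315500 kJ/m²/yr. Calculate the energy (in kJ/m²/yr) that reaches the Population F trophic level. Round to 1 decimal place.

4.0 kJ/m²/yr

Population B: 315500 × 0.08 = 25240 kJ/m²/yr
Population C: 25240 × 0.19 = 4795.6 kJ/m²/yr
Population D: 4795.6 × 0.2 = 959.12 kJ/m²/yr
Population E: 959.12 × 0.07 = 67.1384 kJ/m²/yr
Population F: 67.1384 × 0.06 = 4.028304 kJ/m²/yr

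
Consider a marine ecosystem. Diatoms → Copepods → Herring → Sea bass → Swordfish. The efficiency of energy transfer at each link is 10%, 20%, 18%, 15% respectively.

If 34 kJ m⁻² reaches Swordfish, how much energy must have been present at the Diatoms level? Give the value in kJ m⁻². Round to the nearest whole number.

Cumulative transfer efficiency: 0.1 × 0.2 × 0.18 × 0.15 = 0.00054
Diatoms energy = 34 / 0.00054 = 62963 kJ m⁻²

62963 kJ m⁻²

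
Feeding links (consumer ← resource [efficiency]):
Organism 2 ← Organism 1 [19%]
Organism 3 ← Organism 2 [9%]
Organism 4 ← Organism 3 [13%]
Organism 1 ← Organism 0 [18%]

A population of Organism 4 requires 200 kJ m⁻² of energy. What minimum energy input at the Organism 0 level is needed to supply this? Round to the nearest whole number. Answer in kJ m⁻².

499825 kJ m⁻²

Cumulative transfer efficiency: 0.18 × 0.19 × 0.09 × 0.13 = 0.00040014
Organism 0 energy = 200 / 0.00040014 = 499825 kJ m⁻²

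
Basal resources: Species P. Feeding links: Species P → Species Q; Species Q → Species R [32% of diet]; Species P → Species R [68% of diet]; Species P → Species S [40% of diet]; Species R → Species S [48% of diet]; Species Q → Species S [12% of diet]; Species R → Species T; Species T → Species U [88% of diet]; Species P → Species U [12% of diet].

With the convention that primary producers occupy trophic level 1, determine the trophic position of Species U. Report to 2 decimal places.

4.04

Species Q: 1 + 1 = 2
Species R: 1 + (0.32×2 + 0.68×1) = 2.32
Species S: 1 + (0.4×1 + 0.48×2.32 + 0.12×2) = 2.7536
Species T: 1 + 2.32 = 3.32
Species U: 1 + (0.88×3.32 + 0.12×1) = 4.0416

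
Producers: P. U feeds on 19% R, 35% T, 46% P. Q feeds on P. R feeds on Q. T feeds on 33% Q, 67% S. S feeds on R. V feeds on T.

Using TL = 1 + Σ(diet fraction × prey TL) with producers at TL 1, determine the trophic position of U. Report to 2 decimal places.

Q: 1 + 1 = 2
R: 1 + 2 = 3
S: 1 + 3 = 4
T: 1 + (0.33×2 + 0.67×4) = 4.34
U: 1 + (0.19×3 + 0.35×4.34 + 0.46×1) = 3.549
V: 1 + 4.34 = 5.34

3.55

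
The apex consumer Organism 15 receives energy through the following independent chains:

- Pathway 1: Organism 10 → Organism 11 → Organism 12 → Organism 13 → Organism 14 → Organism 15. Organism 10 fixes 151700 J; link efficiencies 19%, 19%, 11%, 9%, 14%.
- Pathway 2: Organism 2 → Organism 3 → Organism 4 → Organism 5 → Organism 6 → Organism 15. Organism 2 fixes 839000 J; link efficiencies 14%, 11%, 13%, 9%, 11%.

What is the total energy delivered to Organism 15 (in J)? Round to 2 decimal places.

24.22 J

Pathway 1: 151700 × 0.19 × 0.19 × 0.11 × 0.09 × 0.14 = 7.59024882 J
Pathway 2: 839000 × 0.14 × 0.11 × 0.13 × 0.09 × 0.11 = 16.6288122 J
Total at Organism 15: 7.59024882 + 16.6288122 = 24.21906102 J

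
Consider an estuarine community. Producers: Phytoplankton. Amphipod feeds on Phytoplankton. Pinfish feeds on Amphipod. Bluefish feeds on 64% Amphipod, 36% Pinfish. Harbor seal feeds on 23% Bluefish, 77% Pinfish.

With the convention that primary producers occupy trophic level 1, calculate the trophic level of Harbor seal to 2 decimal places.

4.08

Amphipod: 1 + 1 = 2
Pinfish: 1 + 2 = 3
Bluefish: 1 + (0.64×2 + 0.36×3) = 3.36
Harbor seal: 1 + (0.23×3.36 + 0.77×3) = 4.0828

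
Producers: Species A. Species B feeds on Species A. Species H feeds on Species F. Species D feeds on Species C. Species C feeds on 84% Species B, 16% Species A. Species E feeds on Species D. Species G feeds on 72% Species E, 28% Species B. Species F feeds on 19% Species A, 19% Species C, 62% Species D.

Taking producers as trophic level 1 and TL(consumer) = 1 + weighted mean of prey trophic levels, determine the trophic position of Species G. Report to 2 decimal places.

5.04

Species B: 1 + 1 = 2
Species C: 1 + (0.84×2 + 0.16×1) = 2.84
Species D: 1 + 2.84 = 3.84
Species E: 1 + 3.84 = 4.84
Species F: 1 + (0.19×1 + 0.19×2.84 + 0.62×3.84) = 4.1104
Species G: 1 + (0.72×4.84 + 0.28×2) = 5.0448
Species H: 1 + 4.1104 = 5.1104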